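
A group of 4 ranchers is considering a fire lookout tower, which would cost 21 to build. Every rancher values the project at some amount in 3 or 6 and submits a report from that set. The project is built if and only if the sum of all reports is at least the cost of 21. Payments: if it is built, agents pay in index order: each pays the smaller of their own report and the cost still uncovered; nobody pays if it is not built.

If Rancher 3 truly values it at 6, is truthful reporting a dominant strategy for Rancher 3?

No

Consider the case where Rancher 1 reports 6, Rancher 2 reports 6 and Rancher 4 reports 6.
Truthful report 6: project built, pays 6, utility 6 - 6 = 0.
Report 3 instead: project built, pays 3, utility 6 - 3 = 3.
Since 3 > 0, reporting 3 is strictly better here, so truthful reporting is not dominant.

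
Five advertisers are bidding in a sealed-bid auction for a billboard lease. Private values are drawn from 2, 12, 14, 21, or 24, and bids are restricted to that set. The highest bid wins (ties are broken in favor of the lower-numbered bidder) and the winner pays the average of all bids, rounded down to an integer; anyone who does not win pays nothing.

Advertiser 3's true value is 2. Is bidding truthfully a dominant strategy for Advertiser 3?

Check each profile of the others' bids and compare truth against every alternative bid.
Others bid (2, 2, 12, 12): truth gives 0, best alternative gives -6.
Others bid (2, 2, 2, 12): truth gives 0, best alternative gives -4.
Others bid (2, 2, 12, 2): truth gives 0, best alternative gives -4.
Others bid (2, 2, 2, 2): truth gives 0, best alternative gives -2.
Others bid (2, 2, 2, 14): truth gives 0, best alternative gives 0.
Others bid (2, 2, 2, 21): truth gives 0, best alternative gives 0.
(Remaining 619 profiles checked similarly; truth is weakly best in each.)
In every case the truthful bid is at least as good as any alternative, so it is a dominant strategy.

Yes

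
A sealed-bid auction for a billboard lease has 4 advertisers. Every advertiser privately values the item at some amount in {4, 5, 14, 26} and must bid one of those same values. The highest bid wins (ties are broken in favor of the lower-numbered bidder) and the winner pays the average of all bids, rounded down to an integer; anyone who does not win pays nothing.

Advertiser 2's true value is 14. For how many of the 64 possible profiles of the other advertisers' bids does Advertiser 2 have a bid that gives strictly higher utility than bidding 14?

8

Others bid (4, 4, 4): truth gives 8; bid 5 gives 10 > 8. Violating.
Others bid (4, 4, 5): truth gives 8; bid 5 gives 10 > 8. Violating.
Others bid (4, 5, 4): truth gives 8; bid 5 gives 10 > 8. Violating.
Others bid (4, 5, 5): truth gives 7; bid 5 gives 10 > 7. Violating.
Others bid (4, 4, 14): truth gives 5; no alternative beats it.
Others bid (4, 4, 26): truth gives 0; no alternative beats it.
(Checking all 64 profiles: 8 have a profitable deviation, 56 do not.)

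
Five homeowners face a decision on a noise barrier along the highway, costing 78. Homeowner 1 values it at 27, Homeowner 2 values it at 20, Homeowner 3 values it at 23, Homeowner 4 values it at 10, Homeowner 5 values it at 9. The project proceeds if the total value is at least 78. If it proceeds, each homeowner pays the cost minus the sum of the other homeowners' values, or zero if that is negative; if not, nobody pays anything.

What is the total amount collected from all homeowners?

37

Total value 89 ≥ cost 78, so it is built.
Homeowner 1: others sum to 62; max(0, 78 - 62) = 16.
Homeowner 2: others sum to 69; max(0, 78 - 69) = 9.
Homeowner 3: others sum to 66; max(0, 78 - 66) = 12.
Homeowner 4: others sum to 79; max(0, 78 - 79) = 0.
Homeowner 5: others sum to 80; max(0, 78 - 80) = 0.
Total collected = 16 + 9 + 12 + 0 + 0 = 37.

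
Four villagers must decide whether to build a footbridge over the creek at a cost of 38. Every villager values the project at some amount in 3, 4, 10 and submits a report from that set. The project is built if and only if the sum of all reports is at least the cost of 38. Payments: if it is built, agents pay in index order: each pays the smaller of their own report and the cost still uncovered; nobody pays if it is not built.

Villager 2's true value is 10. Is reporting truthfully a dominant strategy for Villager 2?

Check each profile of the others' reports and compare truth against every alternative report.
Others report (3, 3, 3): truth gives 0, best alternative gives 0.
Others report (3, 3, 4): truth gives 0, best alternative gives 0.
Others report (3, 3, 10): truth gives 0, best alternative gives 0.
Others report (3, 4, 3): truth gives 0, best alternative gives 0.
Others report (3, 4, 4): truth gives 0, best alternative gives 0.
Others report (3, 4, 10): truth gives 0, best alternative gives 0.
(Remaining 21 profiles checked similarly; truth is weakly best in each.)
In every case the truthful report is at least as good as any alternative, so it is a dominant strategy.

Yes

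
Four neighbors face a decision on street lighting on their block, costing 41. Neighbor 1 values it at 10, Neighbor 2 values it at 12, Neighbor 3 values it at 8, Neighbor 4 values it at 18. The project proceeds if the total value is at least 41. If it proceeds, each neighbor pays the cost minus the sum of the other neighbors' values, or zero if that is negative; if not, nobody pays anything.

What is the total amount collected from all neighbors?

Total value 48 ≥ cost 41, so it is built.
Neighbor 1: others sum to 38; max(0, 41 - 38) = 3.
Neighbor 2: others sum to 36; max(0, 41 - 36) = 5.
Neighbor 3: others sum to 40; max(0, 41 - 40) = 1.
Neighbor 4: others sum to 30; max(0, 41 - 30) = 11.
Total collected = 3 + 5 + 1 + 11 = 20.

20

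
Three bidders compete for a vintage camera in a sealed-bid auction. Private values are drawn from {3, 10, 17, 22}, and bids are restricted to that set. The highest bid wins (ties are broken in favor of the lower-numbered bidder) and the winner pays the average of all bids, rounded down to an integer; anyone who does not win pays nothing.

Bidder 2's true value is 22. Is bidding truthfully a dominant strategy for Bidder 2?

Consider the case where Bidder 1 bids 3 and Bidder 3 bids 3.
Truthful bid 22: wins, pays 9, utility 22 - 9 = 13.
Bid 10 instead: wins, pays 5, utility 22 - 5 = 17.
Since 17 > 13, bidding 10 is strictly better here, so truthful bidding is not dominant.

No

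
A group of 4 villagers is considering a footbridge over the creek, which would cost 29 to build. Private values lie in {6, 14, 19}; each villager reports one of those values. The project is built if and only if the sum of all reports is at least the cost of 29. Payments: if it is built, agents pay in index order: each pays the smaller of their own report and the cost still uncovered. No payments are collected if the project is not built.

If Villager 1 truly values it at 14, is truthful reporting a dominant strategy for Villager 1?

Consider the case where Villager 2 reports 6, Villager 3 reports 6 and Villager 4 reports 14.
Truthful report 14: project built, pays 14, utility 14 - 14 = 0.
Report 6 instead: project built, pays 6, utility 14 - 6 = 8.
Since 8 > 0, reporting 6 is strictly better here, so truthful reporting is not dominant.

No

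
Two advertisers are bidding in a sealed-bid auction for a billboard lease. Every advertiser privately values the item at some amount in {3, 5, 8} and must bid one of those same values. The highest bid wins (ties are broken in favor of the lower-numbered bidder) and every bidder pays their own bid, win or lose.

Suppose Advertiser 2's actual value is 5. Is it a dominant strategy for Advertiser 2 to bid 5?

No

Consider the case where Advertiser 1 bids 5.
Truthful bid 5: loses but pays 5, utility -5.
Bid 3 instead: loses but pays 3, utility -3.
Since -3 > -5, bidding 3 is strictly better here, so truthful bidding is not dominant.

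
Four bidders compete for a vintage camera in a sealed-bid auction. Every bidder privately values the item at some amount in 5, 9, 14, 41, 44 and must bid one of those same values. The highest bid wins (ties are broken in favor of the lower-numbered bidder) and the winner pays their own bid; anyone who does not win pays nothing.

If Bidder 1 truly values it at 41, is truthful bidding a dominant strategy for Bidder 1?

No

Consider the case where Bidder 2 bids 5, Bidder 3 bids 5 and Bidder 4 bids 5.
Truthful bid 41: wins, pays 41, utility 41 - 41 = 0.
Bid 5 instead: wins, pays 5, utility 41 - 5 = 36.
Since 36 > 0, bidding 5 is strictly better here, so truthful bidding is not dominant.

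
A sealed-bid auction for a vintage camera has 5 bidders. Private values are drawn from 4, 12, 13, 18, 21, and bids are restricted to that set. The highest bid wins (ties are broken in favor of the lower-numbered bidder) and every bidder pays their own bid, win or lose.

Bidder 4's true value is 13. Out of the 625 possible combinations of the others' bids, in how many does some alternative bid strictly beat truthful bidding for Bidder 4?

603

Others bid (4, 4, 4, 4): truth gives 0; bid 12 gives 1 > 0. Violating.
Others bid (4, 4, 4, 12): truth gives 0; bid 12 gives 1 > 0. Violating.
Others bid (4, 4, 4, 18): truth gives -13; bid 4 gives -4 > -13. Violating.
Others bid (4, 4, 4, 21): truth gives -13; bid 4 gives -4 > -13. Violating.
Others bid (4, 4, 4, 13): truth gives 0; no alternative beats it.
Others bid (4, 4, 12, 4): truth gives 0; no alternative beats it.
(Checking all 625 profiles: 603 have a profitable deviation, 22 do not.)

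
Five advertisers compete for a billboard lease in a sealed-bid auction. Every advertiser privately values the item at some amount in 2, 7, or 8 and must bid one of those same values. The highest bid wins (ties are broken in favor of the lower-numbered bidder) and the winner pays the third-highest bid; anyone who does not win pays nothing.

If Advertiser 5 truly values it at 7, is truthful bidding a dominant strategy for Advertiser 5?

Consider the case where Advertiser 1 bids 2, Advertiser 2 bids 2, Advertiser 3 bids 2 and Advertiser 4 bids 7.
Truthful bid 7: loses, pays 0, utility 0.
Bid 8 instead: wins, pays 2, utility 7 - 2 = 5.
Since 5 > 0, bidding 8 is strictly better here, so truthful bidding is not dominant.

No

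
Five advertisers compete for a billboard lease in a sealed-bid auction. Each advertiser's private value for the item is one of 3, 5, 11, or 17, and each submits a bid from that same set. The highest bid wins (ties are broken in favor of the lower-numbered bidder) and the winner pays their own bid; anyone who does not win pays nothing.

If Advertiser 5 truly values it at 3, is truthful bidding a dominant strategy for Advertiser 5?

Check each profile of the others' bids and compare truth against every alternative bid.
Others bid (3, 3, 3, 3): truth gives 0, best alternative gives -2.
Others bid (3, 3, 3, 5): truth gives 0, best alternative gives 0.
Others bid (3, 3, 3, 11): truth gives 0, best alternative gives 0.
Others bid (3, 3, 3, 17): truth gives 0, best alternative gives 0.
Others bid (3, 3, 5, 3): truth gives 0, best alternative gives 0.
Others bid (3, 3, 5, 5): truth gives 0, best alternative gives 0.
(Remaining 250 profiles checked similarly; truth is weakly best in each.)
In every case the truthful bid is at least as good as any alternative, so it is a dominant strategy.

Yes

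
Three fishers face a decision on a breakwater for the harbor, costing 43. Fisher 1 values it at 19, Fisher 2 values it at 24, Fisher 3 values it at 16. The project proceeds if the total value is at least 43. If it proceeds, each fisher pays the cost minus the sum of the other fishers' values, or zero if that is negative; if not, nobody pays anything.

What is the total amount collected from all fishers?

Total value 59 ≥ cost 43, so it is built.
Fisher 1: others sum to 40; max(0, 43 - 40) = 3.
Fisher 2: others sum to 35; max(0, 43 - 35) = 8.
Fisher 3: others sum to 43; max(0, 43 - 43) = 0.
Total collected = 3 + 8 + 0 = 11.

11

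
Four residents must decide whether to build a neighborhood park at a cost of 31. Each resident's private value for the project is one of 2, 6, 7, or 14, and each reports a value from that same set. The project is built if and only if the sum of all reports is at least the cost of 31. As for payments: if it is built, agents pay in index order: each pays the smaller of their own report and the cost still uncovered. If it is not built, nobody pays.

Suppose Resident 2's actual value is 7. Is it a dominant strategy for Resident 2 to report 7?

No

Consider the case where Resident 1 reports 2, Resident 3 reports 14 and Resident 4 reports 14.
Truthful report 7: project built, pays 7, utility 7 - 7 = 0.
Report 2 instead: project built, pays 2, utility 7 - 2 = 5.
Since 5 > 0, reporting 2 is strictly better here, so truthful reporting is not dominant.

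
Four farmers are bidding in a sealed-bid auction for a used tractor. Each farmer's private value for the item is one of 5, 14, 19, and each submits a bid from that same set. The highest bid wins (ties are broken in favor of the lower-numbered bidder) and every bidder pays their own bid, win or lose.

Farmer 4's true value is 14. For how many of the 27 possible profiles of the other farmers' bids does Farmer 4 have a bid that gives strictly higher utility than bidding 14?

Others bid (5, 5, 14): truth gives -14; bid 5 gives -5 > -14. Violating.
Others bid (5, 5, 19): truth gives -14; bid 5 gives -5 > -14. Violating.
Others bid (5, 14, 5): truth gives -14; bid 5 gives -5 > -14. Violating.
Others bid (5, 14, 14): truth gives -14; bid 5 gives -5 > -14. Violating.
Others bid (5, 5, 5): truth gives 0; no alternative beats it.
(Checking all 27 profiles: 26 have a profitable deviation, 1 does not.)

26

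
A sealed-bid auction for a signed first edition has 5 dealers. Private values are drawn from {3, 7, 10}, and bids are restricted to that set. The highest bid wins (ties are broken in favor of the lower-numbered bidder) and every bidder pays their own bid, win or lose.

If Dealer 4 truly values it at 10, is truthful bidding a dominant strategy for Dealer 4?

Consider the case where Dealer 1 bids 3, Dealer 2 bids 3, Dealer 3 bids 3 and Dealer 5 bids 3.
Truthful bid 10: wins, pays 10, utility 10 - 10 = 0.
Bid 7 instead: wins, pays 7, utility 10 - 7 = 3.
Since 3 > 0, bidding 7 is strictly better here, so truthful bidding is not dominant.

No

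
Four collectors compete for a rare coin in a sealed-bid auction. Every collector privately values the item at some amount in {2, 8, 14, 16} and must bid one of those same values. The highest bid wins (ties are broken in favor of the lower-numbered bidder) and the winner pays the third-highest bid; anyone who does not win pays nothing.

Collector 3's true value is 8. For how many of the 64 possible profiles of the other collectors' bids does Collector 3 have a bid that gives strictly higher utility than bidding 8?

6

Others bid (2, 2, 14): truth gives 0; bid 14 gives 6 > 0. Violating.
Others bid (2, 2, 16): truth gives 0; bid 16 gives 6 > 0. Violating.
Others bid (2, 8, 2): truth gives 0; bid 14 gives 6 > 0. Violating.
Others bid (2, 14, 2): truth gives 0; bid 16 gives 6 > 0. Violating.
Others bid (2, 2, 2): truth gives 6; no alternative beats it.
Others bid (2, 2, 8): truth gives 6; no alternative beats it.
(Checking all 64 profiles: 6 have a profitable deviation, 58 do not.)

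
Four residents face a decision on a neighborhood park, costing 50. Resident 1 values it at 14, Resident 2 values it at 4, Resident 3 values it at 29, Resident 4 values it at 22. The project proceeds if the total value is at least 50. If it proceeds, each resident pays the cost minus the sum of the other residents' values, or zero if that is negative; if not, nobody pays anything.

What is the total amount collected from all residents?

13

Total value 69 ≥ cost 50, so it is built.
Resident 1: others sum to 55; max(0, 50 - 55) = 0.
Resident 2: others sum to 65; max(0, 50 - 65) = 0.
Resident 3: others sum to 40; max(0, 50 - 40) = 10.
Resident 4: others sum to 47; max(0, 50 - 47) = 3.
Total collected = 0 + 0 + 10 + 3 = 13.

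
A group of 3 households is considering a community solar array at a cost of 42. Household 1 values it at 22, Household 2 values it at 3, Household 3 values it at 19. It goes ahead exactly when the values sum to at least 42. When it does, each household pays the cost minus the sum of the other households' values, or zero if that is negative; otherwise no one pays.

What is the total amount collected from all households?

38

Total value 44 ≥ cost 42, so it is built.
Household 1: others sum to 22; max(0, 42 - 22) = 20.
Household 2: others sum to 41; max(0, 42 - 41) = 1.
Household 3: others sum to 25; max(0, 42 - 25) = 17.
Total collected = 20 + 1 + 17 = 38.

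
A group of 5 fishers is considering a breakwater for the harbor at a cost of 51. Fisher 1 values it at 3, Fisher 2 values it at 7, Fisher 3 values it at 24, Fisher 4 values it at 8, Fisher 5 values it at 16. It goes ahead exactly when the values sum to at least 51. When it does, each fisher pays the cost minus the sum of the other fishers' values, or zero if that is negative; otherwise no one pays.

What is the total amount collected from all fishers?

Total value 58 ≥ cost 51, so it is built.
Fisher 1: others sum to 55; max(0, 51 - 55) = 0.
Fisher 2: others sum to 51; max(0, 51 - 51) = 0.
Fisher 3: others sum to 34; max(0, 51 - 34) = 17.
Fisher 4: others sum to 50; max(0, 51 - 50) = 1.
Fisher 5: others sum to 42; max(0, 51 - 42) = 9.
Total collected = 0 + 0 + 17 + 1 + 9 = 27.

27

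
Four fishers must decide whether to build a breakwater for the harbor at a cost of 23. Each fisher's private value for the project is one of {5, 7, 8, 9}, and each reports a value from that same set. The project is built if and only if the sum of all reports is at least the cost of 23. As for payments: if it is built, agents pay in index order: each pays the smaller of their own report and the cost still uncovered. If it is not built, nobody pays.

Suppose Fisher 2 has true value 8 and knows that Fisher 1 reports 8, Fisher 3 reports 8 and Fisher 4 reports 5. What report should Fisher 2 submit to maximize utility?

Report 5: project built, pays 5, utility 8 - 5 = 3.
Report 7: project built, pays 7, utility 8 - 7 = 1.
Report 8: project built, pays 8, utility 8 - 8 = 0.
Report 9: project built, pays 9, utility 8 - 9 = -1.
The best choice is 5 with utility 3.

5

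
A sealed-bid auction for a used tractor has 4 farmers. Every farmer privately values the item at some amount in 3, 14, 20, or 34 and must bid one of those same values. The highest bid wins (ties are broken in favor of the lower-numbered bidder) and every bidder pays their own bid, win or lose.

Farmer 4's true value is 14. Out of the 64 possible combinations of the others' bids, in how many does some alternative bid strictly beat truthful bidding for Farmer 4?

Others bid (3, 3, 14): truth gives -14; bid 3 gives -3 > -14. Violating.
Others bid (3, 3, 20): truth gives -14; bid 3 gives -3 > -14. Violating.
Others bid (3, 3, 34): truth gives -14; bid 3 gives -3 > -14. Violating.
Others bid (3, 14, 3): truth gives -14; bid 3 gives -3 > -14. Violating.
Others bid (3, 3, 3): truth gives 0; no alternative beats it.
(Checking all 64 profiles: 63 have a profitable deviation, 1 does not.)

63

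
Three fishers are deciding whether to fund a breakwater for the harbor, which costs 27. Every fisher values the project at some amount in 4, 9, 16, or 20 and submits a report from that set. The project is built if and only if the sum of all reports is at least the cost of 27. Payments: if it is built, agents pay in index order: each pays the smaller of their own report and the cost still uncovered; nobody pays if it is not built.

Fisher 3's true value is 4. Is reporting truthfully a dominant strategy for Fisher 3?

Yes

Check each profile of the others' reports and compare truth against every alternative report.
Others report (9, 9): truth gives 0, best alternative gives -5.
Others report (4, 16): truth gives 0, best alternative gives -3.
Others report (16, 4): truth gives 0, best alternative gives -3.
Others report (9, 20): truth gives 4, best alternative gives 4.
Others report (16, 16): truth gives 4, best alternative gives 4.
Others report (16, 20): truth gives 4, best alternative gives 4.
(Remaining 10 profiles checked similarly; truth is weakly best in each.)
In every case the truthful report is at least as good as any alternative, so it is a dominant strategy.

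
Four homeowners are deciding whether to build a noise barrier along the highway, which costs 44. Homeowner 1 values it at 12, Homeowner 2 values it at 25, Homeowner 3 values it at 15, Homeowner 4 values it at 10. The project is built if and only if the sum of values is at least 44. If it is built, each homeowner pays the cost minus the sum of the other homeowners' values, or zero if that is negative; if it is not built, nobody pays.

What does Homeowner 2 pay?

7

Total value 62 ≥ cost 44, so the project is built.
The other homeowners' values sum to 37.
Cost minus that sum is 44 - 37 = 7.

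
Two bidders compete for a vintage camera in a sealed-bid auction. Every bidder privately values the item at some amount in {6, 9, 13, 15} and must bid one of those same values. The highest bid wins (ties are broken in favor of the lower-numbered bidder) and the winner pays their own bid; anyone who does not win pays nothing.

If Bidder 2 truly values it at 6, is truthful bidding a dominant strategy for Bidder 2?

Check each profile of the others' bids and compare truth against every alternative bid.
Others bid (6): truth gives 0, best alternative gives -3.
Others bid (9): truth gives 0, best alternative gives 0.
Others bid (13): truth gives 0, best alternative gives 0.
Others bid (15): truth gives 0, best alternative gives 0.
In every case the truthful bid is at least as good as any alternative, so it is a dominant strategy.

Yes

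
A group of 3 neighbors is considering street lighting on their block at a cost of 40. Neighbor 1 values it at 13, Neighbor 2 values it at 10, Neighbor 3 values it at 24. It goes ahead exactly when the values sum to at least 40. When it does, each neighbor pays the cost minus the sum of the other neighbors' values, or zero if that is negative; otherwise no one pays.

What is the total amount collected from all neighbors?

Total value 47 ≥ cost 40, so it is built.
Neighbor 1: others sum to 34; max(0, 40 - 34) = 6.
Neighbor 2: others sum to 37; max(0, 40 - 37) = 3.
Neighbor 3: others sum to 23; max(0, 40 - 23) = 17.
Total collected = 6 + 3 + 17 = 26.

26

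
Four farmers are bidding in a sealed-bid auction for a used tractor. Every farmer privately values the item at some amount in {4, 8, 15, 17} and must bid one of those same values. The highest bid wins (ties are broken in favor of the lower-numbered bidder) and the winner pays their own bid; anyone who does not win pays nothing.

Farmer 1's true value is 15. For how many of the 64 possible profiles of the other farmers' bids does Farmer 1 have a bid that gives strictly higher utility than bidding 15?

8

Others bid (4, 4, 4): truth gives 0; bid 4 gives 11 > 0. Violating.
Others bid (4, 4, 8): truth gives 0; bid 8 gives 7 > 0. Violating.
Others bid (4, 8, 4): truth gives 0; bid 8 gives 7 > 0. Violating.
Others bid (4, 8, 8): truth gives 0; bid 8 gives 7 > 0. Violating.
Others bid (4, 4, 15): truth gives 0; no alternative beats it.
Others bid (4, 4, 17): truth gives 0; no alternative beats it.
(Checking all 64 profiles: 8 have a profitable deviation, 56 do not.)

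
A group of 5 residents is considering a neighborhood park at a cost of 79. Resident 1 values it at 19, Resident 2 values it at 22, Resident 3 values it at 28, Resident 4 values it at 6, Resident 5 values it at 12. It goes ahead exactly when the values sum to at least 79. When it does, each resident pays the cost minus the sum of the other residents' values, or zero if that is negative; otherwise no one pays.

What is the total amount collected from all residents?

49

Total value 87 ≥ cost 79, so it is built.
Resident 1: others sum to 68; max(0, 79 - 68) = 11.
Resident 2: others sum to 65; max(0, 79 - 65) = 14.
Resident 3: others sum to 59; max(0, 79 - 59) = 20.
Resident 4: others sum to 81; max(0, 79 - 81) = 0.
Resident 5: others sum to 75; max(0, 79 - 75) = 4.
Total collected = 11 + 14 + 20 + 0 + 4 = 49.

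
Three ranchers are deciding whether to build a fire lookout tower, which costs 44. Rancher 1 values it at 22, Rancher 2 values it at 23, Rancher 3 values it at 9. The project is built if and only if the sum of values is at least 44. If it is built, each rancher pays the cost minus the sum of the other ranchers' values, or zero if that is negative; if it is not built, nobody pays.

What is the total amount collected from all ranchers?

25

Total value 54 ≥ cost 44, so it is built.
Rancher 1: others sum to 32; max(0, 44 - 32) = 12.
Rancher 2: others sum to 31; max(0, 44 - 31) = 13.
Rancher 3: others sum to 45; max(0, 44 - 45) = 0.
Total collected = 12 + 13 + 0 = 25.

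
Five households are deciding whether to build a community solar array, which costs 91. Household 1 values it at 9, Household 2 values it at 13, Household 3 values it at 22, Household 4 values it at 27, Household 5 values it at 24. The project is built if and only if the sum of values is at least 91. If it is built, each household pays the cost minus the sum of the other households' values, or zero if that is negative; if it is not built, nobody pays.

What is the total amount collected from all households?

75

Total value 95 ≥ cost 91, so it is built.
Household 1: others sum to 86; max(0, 91 - 86) = 5.
Household 2: others sum to 82; max(0, 91 - 82) = 9.
Household 3: others sum to 73; max(0, 91 - 73) = 18.
Household 4: others sum to 68; max(0, 91 - 68) = 23.
Household 5: others sum to 71; max(0, 91 - 71) = 20.
Total collected = 5 + 9 + 18 + 23 + 20 = 75.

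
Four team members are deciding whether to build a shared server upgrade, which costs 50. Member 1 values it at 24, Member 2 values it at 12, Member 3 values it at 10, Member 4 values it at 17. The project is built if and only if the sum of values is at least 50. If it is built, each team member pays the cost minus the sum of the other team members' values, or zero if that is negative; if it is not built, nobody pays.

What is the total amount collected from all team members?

15

Total value 63 ≥ cost 50, so it is built.
Member 1: others sum to 39; max(0, 50 - 39) = 11.
Member 2: others sum to 51; max(0, 50 - 51) = 0.
Member 3: others sum to 53; max(0, 50 - 53) = 0.
Member 4: others sum to 46; max(0, 50 - 46) = 4.
Total collected = 11 + 0 + 0 + 4 = 15.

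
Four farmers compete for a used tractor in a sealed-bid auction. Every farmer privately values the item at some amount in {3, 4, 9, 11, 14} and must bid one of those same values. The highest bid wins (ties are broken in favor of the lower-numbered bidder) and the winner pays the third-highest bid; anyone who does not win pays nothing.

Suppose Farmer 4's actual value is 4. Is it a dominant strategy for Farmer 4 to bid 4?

No

Consider the case where Farmer 1 bids 3, Farmer 2 bids 3 and Farmer 3 bids 4.
Truthful bid 4: loses, pays 0, utility 0.
Bid 9 instead: wins, pays 3, utility 4 - 3 = 1.
Since 1 > 0, bidding 9 is strictly better here, so truthful bidding is not dominant.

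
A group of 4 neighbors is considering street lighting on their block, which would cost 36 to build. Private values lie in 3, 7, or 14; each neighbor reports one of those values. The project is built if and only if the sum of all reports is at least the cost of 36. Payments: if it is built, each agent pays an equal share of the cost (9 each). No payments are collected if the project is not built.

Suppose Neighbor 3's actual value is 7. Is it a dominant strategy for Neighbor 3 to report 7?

No

Consider the case where Neighbor 1 reports 3, Neighbor 2 reports 14 and Neighbor 4 reports 14.
Truthful report 7: project built, pays 9, utility 7 - 9 = -2.
Report 3 instead: project not built, utility 0.
Since 0 > -2, reporting 3 is strictly better here, so truthful reporting is not dominant.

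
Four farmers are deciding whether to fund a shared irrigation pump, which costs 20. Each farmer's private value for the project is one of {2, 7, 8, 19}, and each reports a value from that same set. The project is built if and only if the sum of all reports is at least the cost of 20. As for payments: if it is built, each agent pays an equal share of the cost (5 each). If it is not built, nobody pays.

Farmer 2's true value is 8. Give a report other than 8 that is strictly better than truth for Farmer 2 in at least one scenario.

19

Suppose Farmer 1 reports 2, Farmer 3 reports 2 and Farmer 4 reports 2.
Report 8: project not built, utility 0.
Report 19: project built, pays 5, utility 8 - 5 = 3.
So reporting 19 beats truth here (3 > 0).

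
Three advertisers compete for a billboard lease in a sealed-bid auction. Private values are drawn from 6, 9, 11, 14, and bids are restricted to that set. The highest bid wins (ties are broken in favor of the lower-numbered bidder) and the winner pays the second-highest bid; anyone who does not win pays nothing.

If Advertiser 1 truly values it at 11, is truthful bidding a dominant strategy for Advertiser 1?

Check each profile of the others' bids and compare truth against every alternative bid.
Others bid (6, 6): truth gives 5, best alternative gives 5.
Others bid (6, 9): truth gives 2, best alternative gives 2.
Others bid (9, 6): truth gives 2, best alternative gives 2.
Others bid (9, 9): truth gives 2, best alternative gives 2.
Others bid (6, 11): truth gives 0, best alternative gives 0.
Others bid (6, 14): truth gives 0, best alternative gives 0.
(Remaining 10 profiles checked similarly; truth is weakly best in each.)
In every case the truthful bid is at least as good as any alternative, so it is a dominant strategy.

Yes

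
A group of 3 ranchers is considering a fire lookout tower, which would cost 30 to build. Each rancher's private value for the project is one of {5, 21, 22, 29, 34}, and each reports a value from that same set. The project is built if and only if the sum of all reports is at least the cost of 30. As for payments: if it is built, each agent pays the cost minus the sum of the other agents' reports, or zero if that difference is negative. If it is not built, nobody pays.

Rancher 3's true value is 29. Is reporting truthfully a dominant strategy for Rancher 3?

Yes

Check each profile of the others' reports and compare truth against every alternative report.
Others report (5, 29): truth gives 29, best alternative gives 29.
Others report (5, 34): truth gives 29, best alternative gives 29.
Others report (21, 21): truth gives 29, best alternative gives 29.
Others report (21, 22): truth gives 29, best alternative gives 29.
Others report (21, 29): truth gives 29, best alternative gives 29.
Others report (21, 34): truth gives 29, best alternative gives 29.
(Remaining 19 profiles checked similarly; truth is weakly best in each.)
In every case the truthful report is at least as good as any alternative, so it is a dominant strategy.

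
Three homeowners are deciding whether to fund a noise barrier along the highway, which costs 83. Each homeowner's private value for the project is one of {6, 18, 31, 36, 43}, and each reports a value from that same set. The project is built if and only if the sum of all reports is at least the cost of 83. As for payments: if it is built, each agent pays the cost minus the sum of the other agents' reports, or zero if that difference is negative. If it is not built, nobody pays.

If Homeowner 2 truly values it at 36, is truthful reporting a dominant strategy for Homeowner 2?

Yes

Check each profile of the others' reports and compare truth against every alternative report.
Others report (43, 43): truth gives 36, best alternative gives 36.
Others report (36, 43): truth gives 32, best alternative gives 32.
Others report (43, 36): truth gives 32, best alternative gives 32.
Others report (31, 43): truth gives 27, best alternative gives 27.
Others report (43, 31): truth gives 27, best alternative gives 27.
Others report (36, 36): truth gives 25, best alternative gives 25.
(Remaining 19 profiles checked similarly; truth is weakly best in each.)
In every case the truthful report is at least as good as any alternative, so it is a dominant strategy.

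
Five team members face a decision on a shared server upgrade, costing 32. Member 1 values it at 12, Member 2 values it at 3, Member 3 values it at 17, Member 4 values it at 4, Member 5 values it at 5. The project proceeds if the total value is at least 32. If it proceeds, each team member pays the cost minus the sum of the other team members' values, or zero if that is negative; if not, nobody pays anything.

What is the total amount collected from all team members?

Total value 41 ≥ cost 32, so it is built.
Member 1: others sum to 29; max(0, 32 - 29) = 3.
Member 2: others sum to 38; max(0, 32 - 38) = 0.
Member 3: others sum to 24; max(0, 32 - 24) = 8.
Member 4: others sum to 37; max(0, 32 - 37) = 0.
Member 5: others sum to 36; max(0, 32 - 36) = 0.
Total collected = 3 + 0 + 8 + 0 + 0 = 11.

11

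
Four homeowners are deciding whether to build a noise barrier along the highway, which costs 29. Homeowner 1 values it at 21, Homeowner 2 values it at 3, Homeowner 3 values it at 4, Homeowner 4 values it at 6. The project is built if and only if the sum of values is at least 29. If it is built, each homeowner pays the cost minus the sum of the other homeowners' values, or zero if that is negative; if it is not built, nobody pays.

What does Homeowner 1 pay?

Total value 34 ≥ cost 29, so the project is built.
The other homeowners' values sum to 13.
Cost minus that sum is 29 - 13 = 16.

16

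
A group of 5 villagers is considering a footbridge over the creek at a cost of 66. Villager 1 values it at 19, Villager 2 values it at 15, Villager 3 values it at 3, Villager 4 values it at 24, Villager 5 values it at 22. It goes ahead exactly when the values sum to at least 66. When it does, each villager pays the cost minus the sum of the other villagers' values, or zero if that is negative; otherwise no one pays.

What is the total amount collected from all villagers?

Total value 83 ≥ cost 66, so it is built.
Villager 1: others sum to 64; max(0, 66 - 64) = 2.
Villager 2: others sum to 68; max(0, 66 - 68) = 0.
Villager 3: others sum to 80; max(0, 66 - 80) = 0.
Villager 4: others sum to 59; max(0, 66 - 59) = 7.
Villager 5: others sum to 61; max(0, 66 - 61) = 5.
Total collected = 2 + 0 + 0 + 7 + 5 = 14.

14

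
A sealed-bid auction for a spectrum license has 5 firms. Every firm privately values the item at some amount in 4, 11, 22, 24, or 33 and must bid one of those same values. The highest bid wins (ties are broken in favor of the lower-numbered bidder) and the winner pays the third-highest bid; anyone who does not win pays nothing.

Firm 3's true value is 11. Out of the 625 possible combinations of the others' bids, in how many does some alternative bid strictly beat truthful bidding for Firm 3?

12

Others bid (4, 4, 4, 22): truth gives 0; bid 22 gives 7 > 0. Violating.
Others bid (4, 4, 4, 24): truth gives 0; bid 24 gives 7 > 0. Violating.
Others bid (4, 4, 4, 33): truth gives 0; bid 33 gives 7 > 0. Violating.
Others bid (4, 4, 22, 4): truth gives 0; bid 22 gives 7 > 0. Violating.
Others bid (4, 4, 4, 4): truth gives 7; no alternative beats it.
Others bid (4, 4, 4, 11): truth gives 7; no alternative beats it.
(Checking all 625 profiles: 12 have a profitable deviation, 613 do not.)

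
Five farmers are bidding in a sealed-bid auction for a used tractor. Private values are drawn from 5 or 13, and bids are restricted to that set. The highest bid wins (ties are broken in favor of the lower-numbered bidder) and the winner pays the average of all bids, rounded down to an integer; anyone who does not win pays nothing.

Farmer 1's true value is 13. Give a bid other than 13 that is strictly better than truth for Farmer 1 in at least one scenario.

5

Suppose Farmer 2 bids 5, Farmer 3 bids 5, Farmer 4 bids 5 and Farmer 5 bids 5.
Bid 13: wins, pays 6, utility 13 - 6 = 7.
Bid 5: wins, pays 5, utility 13 - 5 = 8.
So bidding 5 beats truth here (8 > 7).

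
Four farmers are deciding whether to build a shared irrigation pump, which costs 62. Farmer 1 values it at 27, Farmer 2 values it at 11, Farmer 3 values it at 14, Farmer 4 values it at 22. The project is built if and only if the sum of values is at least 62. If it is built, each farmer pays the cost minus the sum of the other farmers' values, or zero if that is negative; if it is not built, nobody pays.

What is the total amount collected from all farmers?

Total value 74 ≥ cost 62, so it is built.
Farmer 1: others sum to 47; max(0, 62 - 47) = 15.
Farmer 2: others sum to 63; max(0, 62 - 63) = 0.
Farmer 3: others sum to 60; max(0, 62 - 60) = 2.
Farmer 4: others sum to 52; max(0, 62 - 52) = 10.
Total collected = 15 + 0 + 2 + 10 = 27.

27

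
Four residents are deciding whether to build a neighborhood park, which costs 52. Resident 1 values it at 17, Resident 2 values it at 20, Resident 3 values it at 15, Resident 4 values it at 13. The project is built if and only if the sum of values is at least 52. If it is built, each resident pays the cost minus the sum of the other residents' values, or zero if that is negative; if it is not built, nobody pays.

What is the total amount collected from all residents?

Total value 65 ≥ cost 52, so it is built.
Resident 1: others sum to 48; max(0, 52 - 48) = 4.
Resident 2: others sum to 45; max(0, 52 - 45) = 7.
Resident 3: others sum to 50; max(0, 52 - 50) = 2.
Resident 4: others sum to 52; max(0, 52 - 52) = 0.
Total collected = 4 + 7 + 2 + 0 = 13.

13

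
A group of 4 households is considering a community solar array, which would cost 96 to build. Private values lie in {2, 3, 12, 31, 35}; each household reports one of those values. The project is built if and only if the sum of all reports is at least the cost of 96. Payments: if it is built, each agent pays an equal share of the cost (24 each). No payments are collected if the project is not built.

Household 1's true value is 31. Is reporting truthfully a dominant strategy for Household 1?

No

Consider the case where Household 2 reports 2, Household 3 reports 31 and Household 4 reports 31.
Truthful report 31: project not built, utility 0.
Report 35 instead: project built, pays 24, utility 31 - 24 = 7.
Since 7 > 0, reporting 35 is strictly better here, so truthful reporting is not dominant.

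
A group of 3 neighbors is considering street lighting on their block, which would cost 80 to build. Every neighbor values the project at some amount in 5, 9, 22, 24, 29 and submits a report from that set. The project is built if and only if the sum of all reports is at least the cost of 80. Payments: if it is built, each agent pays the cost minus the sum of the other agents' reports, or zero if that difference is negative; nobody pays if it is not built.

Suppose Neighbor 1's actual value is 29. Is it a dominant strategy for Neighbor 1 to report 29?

Yes

Check each profile of the others' reports and compare truth against every alternative report.
Others report (24, 29): truth gives 2, best alternative gives 0.
Others report (29, 24): truth gives 2, best alternative gives 0.
Others report (29, 29): truth gives 7, best alternative gives 7.
Others report (5, 5): truth gives 0, best alternative gives 0.
Others report (5, 9): truth gives 0, best alternative gives 0.
Others report (5, 22): truth gives 0, best alternative gives 0.
(Remaining 19 profiles checked similarly; truth is weakly best in each.)
In every case the truthful report is at least as good as any alternative, so it is a dominant strategy.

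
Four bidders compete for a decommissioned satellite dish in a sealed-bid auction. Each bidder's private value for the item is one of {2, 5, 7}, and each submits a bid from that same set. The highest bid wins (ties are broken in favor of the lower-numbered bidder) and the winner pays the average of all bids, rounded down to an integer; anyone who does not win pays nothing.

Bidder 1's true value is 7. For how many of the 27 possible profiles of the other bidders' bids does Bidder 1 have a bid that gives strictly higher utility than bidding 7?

Others bid (2, 2, 2): truth gives 4; bid 2 gives 5 > 4. Violating.
Others bid (2, 2, 5): truth gives 3; bid 5 gives 4 > 3. Violating.
Others bid (2, 5, 2): truth gives 3; bid 5 gives 4 > 3. Violating.
Others bid (5, 2, 2): truth gives 3; bid 5 gives 4 > 3. Violating.
Others bid (2, 2, 7): truth gives 3; no alternative beats it.
Others bid (2, 5, 5): truth gives 3; no alternative beats it.
(Checking all 27 profiles: 4 have a profitable deviation, 23 do not.)

4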